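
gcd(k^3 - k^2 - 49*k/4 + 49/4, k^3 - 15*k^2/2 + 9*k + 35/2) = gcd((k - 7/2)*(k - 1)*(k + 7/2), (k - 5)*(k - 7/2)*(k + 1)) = k - 7/2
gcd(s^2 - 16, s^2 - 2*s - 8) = s - 4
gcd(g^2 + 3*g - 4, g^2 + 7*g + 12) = g + 4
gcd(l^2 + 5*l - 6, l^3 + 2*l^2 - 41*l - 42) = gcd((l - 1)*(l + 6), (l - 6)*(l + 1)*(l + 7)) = 1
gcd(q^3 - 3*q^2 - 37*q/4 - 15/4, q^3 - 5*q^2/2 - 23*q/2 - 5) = q^2 - 9*q/2 - 5/2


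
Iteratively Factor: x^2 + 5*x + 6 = (x + 3)*(x + 2)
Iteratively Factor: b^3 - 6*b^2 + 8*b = (b)*(b^2 - 6*b + 8) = b*(b - 4)*(b - 2)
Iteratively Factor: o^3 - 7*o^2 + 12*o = (o - 3)*(o^2 - 4*o) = (o - 4)*(o - 3)*(o)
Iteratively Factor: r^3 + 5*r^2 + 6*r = (r + 2)*(r^2 + 3*r) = r*(r + 2)*(r + 3)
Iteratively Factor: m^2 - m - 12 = (m - 4)*(m + 3)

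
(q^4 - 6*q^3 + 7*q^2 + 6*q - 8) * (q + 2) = q^5 - 4*q^4 - 5*q^3 + 20*q^2 + 4*q - 16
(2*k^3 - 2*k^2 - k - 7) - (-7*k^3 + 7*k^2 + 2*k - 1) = 9*k^3 - 9*k^2 - 3*k - 6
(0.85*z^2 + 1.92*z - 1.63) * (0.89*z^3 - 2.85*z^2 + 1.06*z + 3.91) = 0.7565*z^5 - 0.7137*z^4 - 6.0217*z^3 + 10.0042*z^2 + 5.7794*z - 6.3733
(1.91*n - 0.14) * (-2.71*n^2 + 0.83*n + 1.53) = -5.1761*n^3 + 1.9647*n^2 + 2.8061*n - 0.2142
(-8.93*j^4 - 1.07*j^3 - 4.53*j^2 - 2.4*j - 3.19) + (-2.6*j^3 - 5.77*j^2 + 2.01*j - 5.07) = -8.93*j^4 - 3.67*j^3 - 10.3*j^2 - 0.39*j - 8.26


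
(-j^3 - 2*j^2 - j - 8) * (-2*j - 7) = 2*j^4 + 11*j^3 + 16*j^2 + 23*j + 56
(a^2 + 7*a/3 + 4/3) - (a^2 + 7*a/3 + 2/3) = 2/3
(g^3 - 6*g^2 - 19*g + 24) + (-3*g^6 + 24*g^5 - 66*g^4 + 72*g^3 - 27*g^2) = -3*g^6 + 24*g^5 - 66*g^4 + 73*g^3 - 33*g^2 - 19*g + 24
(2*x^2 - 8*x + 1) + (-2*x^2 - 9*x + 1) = 2 - 17*x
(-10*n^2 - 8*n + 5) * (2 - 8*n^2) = 80*n^4 + 64*n^3 - 60*n^2 - 16*n + 10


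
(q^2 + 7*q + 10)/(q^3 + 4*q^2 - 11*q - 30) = 1/(q - 3)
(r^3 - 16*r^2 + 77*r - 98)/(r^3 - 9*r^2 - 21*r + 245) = (r - 2)/(r + 5)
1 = 1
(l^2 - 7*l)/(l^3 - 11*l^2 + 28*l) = 1/(l - 4)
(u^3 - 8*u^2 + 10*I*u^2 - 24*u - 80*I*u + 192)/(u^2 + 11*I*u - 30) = (u^2 + 4*u*(-2 + I) - 32*I)/(u + 5*I)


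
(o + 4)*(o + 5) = o^2 + 9*o + 20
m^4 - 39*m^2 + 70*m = m*(m - 5)*(m - 2)*(m + 7)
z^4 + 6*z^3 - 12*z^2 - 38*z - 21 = (z - 3)*(z + 1)^2*(z + 7)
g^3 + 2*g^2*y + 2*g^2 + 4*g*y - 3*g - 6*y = (g - 1)*(g + 3)*(g + 2*y)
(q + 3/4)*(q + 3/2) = q^2 + 9*q/4 + 9/8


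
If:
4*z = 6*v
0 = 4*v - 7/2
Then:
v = 7/8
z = 21/16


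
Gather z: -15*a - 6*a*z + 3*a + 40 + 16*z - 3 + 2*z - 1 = -12*a + z*(18 - 6*a) + 36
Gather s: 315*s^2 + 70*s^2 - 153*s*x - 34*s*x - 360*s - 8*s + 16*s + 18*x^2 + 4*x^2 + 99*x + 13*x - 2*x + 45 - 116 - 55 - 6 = 385*s^2 + s*(-187*x - 352) + 22*x^2 + 110*x - 132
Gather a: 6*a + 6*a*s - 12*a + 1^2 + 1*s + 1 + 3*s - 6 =a*(6*s - 6) + 4*s - 4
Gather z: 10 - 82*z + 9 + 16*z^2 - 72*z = 16*z^2 - 154*z + 19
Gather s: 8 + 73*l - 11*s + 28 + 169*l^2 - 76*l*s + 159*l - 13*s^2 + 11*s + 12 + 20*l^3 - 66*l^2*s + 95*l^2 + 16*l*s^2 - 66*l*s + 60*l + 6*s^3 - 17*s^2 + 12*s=20*l^3 + 264*l^2 + 292*l + 6*s^3 + s^2*(16*l - 30) + s*(-66*l^2 - 142*l + 12) + 48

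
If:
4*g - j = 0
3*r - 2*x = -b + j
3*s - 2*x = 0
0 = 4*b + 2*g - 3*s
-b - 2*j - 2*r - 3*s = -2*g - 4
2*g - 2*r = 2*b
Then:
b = -4/17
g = 8/17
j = 32/17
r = 12/17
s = 0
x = 0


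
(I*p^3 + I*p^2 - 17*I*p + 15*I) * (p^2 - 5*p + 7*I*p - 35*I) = I*p^5 - 7*p^4 - 4*I*p^4 + 28*p^3 - 22*I*p^3 + 154*p^2 + 100*I*p^2 - 700*p - 75*I*p + 525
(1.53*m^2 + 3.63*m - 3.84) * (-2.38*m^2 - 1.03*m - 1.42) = -3.6414*m^4 - 10.2153*m^3 + 3.2277*m^2 - 1.1994*m + 5.4528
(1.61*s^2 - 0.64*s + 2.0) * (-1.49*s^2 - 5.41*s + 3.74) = -2.3989*s^4 - 7.7565*s^3 + 6.5038*s^2 - 13.2136*s + 7.48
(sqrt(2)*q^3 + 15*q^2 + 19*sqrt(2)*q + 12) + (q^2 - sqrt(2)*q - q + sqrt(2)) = sqrt(2)*q^3 + 16*q^2 - q + 18*sqrt(2)*q + sqrt(2) + 12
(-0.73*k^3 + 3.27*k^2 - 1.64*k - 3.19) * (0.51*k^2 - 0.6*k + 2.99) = -0.3723*k^5 + 2.1057*k^4 - 4.9811*k^3 + 9.1344*k^2 - 2.9896*k - 9.5381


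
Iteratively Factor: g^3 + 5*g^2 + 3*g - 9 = (g - 1)*(g^2 + 6*g + 9) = (g - 1)*(g + 3)*(g + 3)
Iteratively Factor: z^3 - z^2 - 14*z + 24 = (z - 2)*(z^2 + z - 12) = (z - 2)*(z + 4)*(z - 3)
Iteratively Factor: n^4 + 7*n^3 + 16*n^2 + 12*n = (n)*(n^3 + 7*n^2 + 16*n + 12) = n*(n + 2)*(n^2 + 5*n + 6) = n*(n + 2)^2*(n + 3)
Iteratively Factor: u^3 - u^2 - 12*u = (u - 4)*(u^2 + 3*u) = u*(u - 4)*(u + 3)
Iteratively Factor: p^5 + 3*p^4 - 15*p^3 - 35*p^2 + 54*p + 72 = (p - 2)*(p^4 + 5*p^3 - 5*p^2 - 45*p - 36) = (p - 3)*(p - 2)*(p^3 + 8*p^2 + 19*p + 12) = (p - 3)*(p - 2)*(p + 4)*(p^2 + 4*p + 3) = (p - 3)*(p - 2)*(p + 3)*(p + 4)*(p + 1)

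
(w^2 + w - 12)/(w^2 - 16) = (w - 3)/(w - 4)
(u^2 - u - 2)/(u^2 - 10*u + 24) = (u^2 - u - 2)/(u^2 - 10*u + 24)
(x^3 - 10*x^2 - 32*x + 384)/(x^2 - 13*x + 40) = (x^2 - 2*x - 48)/(x - 5)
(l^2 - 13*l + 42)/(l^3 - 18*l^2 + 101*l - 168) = (l - 6)/(l^2 - 11*l + 24)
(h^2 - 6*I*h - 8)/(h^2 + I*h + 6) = (h - 4*I)/(h + 3*I)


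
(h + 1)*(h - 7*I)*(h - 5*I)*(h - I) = h^4 + h^3 - 13*I*h^3 - 47*h^2 - 13*I*h^2 - 47*h + 35*I*h + 35*I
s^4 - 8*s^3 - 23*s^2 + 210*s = s*(s - 7)*(s - 6)*(s + 5)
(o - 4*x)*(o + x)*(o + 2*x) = o^3 - o^2*x - 10*o*x^2 - 8*x^3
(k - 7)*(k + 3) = k^2 - 4*k - 21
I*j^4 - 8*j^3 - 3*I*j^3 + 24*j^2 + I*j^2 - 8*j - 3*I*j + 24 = (j - 3)*(j + I)*(j + 8*I)*(I*j + 1)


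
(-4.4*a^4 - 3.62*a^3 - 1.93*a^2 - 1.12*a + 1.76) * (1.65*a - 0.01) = -7.26*a^5 - 5.929*a^4 - 3.1483*a^3 - 1.8287*a^2 + 2.9152*a - 0.0176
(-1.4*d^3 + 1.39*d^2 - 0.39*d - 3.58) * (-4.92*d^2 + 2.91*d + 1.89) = 6.888*d^5 - 10.9128*d^4 + 3.3177*d^3 + 19.1058*d^2 - 11.1549*d - 6.7662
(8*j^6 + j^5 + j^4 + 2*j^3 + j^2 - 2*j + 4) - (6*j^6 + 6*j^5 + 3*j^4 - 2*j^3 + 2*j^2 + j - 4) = 2*j^6 - 5*j^5 - 2*j^4 + 4*j^3 - j^2 - 3*j + 8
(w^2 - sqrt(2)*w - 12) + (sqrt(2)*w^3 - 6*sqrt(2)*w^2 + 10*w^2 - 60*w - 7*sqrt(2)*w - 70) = sqrt(2)*w^3 - 6*sqrt(2)*w^2 + 11*w^2 - 60*w - 8*sqrt(2)*w - 82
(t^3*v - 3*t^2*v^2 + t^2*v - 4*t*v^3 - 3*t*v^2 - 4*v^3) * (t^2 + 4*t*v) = t^5*v + t^4*v^2 + t^4*v - 16*t^3*v^3 + t^3*v^2 - 16*t^2*v^4 - 16*t^2*v^3 - 16*t*v^4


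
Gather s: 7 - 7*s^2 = 7 - 7*s^2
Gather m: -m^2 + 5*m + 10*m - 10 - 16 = -m^2 + 15*m - 26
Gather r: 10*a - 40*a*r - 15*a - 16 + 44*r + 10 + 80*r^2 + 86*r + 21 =-5*a + 80*r^2 + r*(130 - 40*a) + 15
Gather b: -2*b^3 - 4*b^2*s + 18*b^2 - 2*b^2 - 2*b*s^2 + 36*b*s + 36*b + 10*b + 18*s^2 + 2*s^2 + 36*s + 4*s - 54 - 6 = -2*b^3 + b^2*(16 - 4*s) + b*(-2*s^2 + 36*s + 46) + 20*s^2 + 40*s - 60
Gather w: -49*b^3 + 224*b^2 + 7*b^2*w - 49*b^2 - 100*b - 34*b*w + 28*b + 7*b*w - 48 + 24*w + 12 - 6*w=-49*b^3 + 175*b^2 - 72*b + w*(7*b^2 - 27*b + 18) - 36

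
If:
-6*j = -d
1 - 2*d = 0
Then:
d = 1/2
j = 1/12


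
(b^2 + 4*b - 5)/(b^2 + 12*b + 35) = (b - 1)/(b + 7)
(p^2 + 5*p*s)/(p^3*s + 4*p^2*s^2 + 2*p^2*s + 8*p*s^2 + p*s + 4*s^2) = p*(p + 5*s)/(s*(p^3 + 4*p^2*s + 2*p^2 + 8*p*s + p + 4*s))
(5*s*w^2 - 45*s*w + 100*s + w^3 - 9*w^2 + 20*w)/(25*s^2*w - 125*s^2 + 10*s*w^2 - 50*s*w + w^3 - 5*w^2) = (w - 4)/(5*s + w)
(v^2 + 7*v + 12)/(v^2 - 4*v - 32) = (v + 3)/(v - 8)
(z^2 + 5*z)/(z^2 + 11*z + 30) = z/(z + 6)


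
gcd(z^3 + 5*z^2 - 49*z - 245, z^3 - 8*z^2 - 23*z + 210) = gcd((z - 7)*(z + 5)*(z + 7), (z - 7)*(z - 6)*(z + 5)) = z^2 - 2*z - 35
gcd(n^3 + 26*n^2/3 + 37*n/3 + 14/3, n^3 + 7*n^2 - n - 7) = n^2 + 8*n + 7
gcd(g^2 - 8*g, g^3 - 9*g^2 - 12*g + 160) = g - 8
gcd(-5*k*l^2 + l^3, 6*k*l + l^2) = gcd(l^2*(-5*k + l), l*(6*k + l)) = l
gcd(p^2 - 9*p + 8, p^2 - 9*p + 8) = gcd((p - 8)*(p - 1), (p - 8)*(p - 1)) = p^2 - 9*p + 8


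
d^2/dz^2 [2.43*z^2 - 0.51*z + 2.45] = 4.86000000000000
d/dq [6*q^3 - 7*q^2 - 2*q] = 18*q^2 - 14*q - 2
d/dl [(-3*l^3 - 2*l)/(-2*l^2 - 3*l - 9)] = (6*l^4 + 18*l^3 + 77*l^2 + 18)/(4*l^4 + 12*l^3 + 45*l^2 + 54*l + 81)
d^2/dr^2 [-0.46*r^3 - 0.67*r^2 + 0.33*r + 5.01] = -2.76*r - 1.34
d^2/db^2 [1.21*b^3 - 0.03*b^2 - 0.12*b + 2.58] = 7.26*b - 0.06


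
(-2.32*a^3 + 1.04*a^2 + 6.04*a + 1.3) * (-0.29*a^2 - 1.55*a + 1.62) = 0.6728*a^5 + 3.2944*a^4 - 7.122*a^3 - 8.0542*a^2 + 7.7698*a + 2.106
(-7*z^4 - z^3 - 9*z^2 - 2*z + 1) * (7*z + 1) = -49*z^5 - 14*z^4 - 64*z^3 - 23*z^2 + 5*z + 1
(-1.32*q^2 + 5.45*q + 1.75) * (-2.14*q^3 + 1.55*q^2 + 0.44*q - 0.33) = 2.8248*q^5 - 13.709*q^4 + 4.1217*q^3 + 5.5461*q^2 - 1.0285*q - 0.5775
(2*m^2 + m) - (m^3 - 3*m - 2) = -m^3 + 2*m^2 + 4*m + 2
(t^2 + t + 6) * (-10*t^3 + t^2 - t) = -10*t^5 - 9*t^4 - 60*t^3 + 5*t^2 - 6*t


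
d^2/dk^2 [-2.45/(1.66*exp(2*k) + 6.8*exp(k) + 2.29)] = (-2.45*(3.32*exp(k) + 6.8)*(6.64*exp(k) + 13.6)*exp(k) + (16.268*exp(k) + 16.66)*(1.66*exp(2*k) + 6.8*exp(k) + 2.29))*exp(k)/(1.66*exp(2*k) + 6.8*exp(k) + 2.29)^3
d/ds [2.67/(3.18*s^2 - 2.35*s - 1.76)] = (6.2745 - 16.9812*s)/(-3.18*s^2 + 2.35*s + 1.76)^2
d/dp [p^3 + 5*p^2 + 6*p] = 3*p^2 + 10*p + 6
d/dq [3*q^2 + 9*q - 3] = 6*q + 9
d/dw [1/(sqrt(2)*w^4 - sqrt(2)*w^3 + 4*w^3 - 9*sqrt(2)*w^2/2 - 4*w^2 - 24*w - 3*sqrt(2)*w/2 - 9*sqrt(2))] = 2*(-8*sqrt(2)*w^3 - 24*w^2 + 6*sqrt(2)*w^2 + 16*w + 18*sqrt(2)*w + 3*sqrt(2) + 48)/(-2*sqrt(2)*w^4 - 8*w^3 + 2*sqrt(2)*w^3 + 8*w^2 + 9*sqrt(2)*w^2 + 3*sqrt(2)*w + 48*w + 18*sqrt(2))^2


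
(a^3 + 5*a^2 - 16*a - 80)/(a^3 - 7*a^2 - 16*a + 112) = (a + 5)/(a - 7)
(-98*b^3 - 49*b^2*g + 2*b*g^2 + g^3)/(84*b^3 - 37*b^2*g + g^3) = (-14*b^2 - 5*b*g + g^2)/(12*b^2 - 7*b*g + g^2)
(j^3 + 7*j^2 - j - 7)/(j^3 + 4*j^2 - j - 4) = (j + 7)/(j + 4)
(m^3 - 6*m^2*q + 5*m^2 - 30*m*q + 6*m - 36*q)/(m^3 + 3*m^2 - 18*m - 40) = (m^2 - 6*m*q + 3*m - 18*q)/(m^2 + m - 20)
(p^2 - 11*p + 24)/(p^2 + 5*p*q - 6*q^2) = (p^2 - 11*p + 24)/(p^2 + 5*p*q - 6*q^2)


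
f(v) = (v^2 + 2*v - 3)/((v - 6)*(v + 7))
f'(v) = (2*v + 2)/((v - 6)*(v + 7)) - (v^2 + 2*v - 3)/((v - 6)*(v + 7)^2) - (v^2 + 2*v - 3)/((v - 6)^2*(v + 7)) = (-v^2 - 78*v - 81)/(v^4 + 2*v^3 - 83*v^2 - 84*v + 1764)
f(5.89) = -30.66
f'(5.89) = -286.06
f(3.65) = -0.70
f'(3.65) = -0.61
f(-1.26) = 0.09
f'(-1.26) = 0.01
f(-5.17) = -0.65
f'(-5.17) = 0.71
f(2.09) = -0.16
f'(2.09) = -0.20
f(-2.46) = 0.05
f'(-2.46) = 0.07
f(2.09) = -0.16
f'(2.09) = -0.20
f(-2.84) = 0.02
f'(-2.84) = 0.10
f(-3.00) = 0.00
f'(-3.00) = 0.11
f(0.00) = 0.07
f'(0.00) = -0.05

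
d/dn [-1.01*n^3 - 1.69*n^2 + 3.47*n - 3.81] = -3.03*n^2 - 3.38*n + 3.47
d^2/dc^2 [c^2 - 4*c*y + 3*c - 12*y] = 2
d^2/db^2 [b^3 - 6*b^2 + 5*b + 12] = 6*b - 12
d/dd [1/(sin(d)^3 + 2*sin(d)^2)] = -(3*sin(d) + 4)*cos(d)/((sin(d) + 2)^2*sin(d)^3)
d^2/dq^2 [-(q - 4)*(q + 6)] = -2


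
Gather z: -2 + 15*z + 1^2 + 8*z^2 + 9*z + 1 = 8*z^2 + 24*z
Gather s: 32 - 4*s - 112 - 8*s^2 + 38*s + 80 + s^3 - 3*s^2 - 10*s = s^3 - 11*s^2 + 24*s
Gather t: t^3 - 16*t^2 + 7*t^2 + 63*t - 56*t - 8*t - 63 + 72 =t^3 - 9*t^2 - t + 9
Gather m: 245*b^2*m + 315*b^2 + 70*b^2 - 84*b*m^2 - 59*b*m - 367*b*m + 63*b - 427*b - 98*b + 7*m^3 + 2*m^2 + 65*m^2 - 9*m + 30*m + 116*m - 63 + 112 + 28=385*b^2 - 462*b + 7*m^3 + m^2*(67 - 84*b) + m*(245*b^2 - 426*b + 137) + 77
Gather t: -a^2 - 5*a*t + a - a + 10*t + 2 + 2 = -a^2 + t*(10 - 5*a) + 4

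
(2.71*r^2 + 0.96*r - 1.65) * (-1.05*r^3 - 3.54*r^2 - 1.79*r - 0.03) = -2.8455*r^5 - 10.6014*r^4 - 6.5168*r^3 + 4.0413*r^2 + 2.9247*r + 0.0495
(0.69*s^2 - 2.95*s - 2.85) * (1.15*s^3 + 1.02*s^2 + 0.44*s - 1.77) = 0.7935*s^5 - 2.6887*s^4 - 5.9829*s^3 - 5.4263*s^2 + 3.9675*s + 5.0445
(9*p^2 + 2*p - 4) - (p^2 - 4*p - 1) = 8*p^2 + 6*p - 3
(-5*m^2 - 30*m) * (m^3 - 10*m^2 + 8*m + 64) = -5*m^5 + 20*m^4 + 260*m^3 - 560*m^2 - 1920*m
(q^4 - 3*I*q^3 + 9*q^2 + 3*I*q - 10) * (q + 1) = q^5 + q^4 - 3*I*q^4 + 9*q^3 - 3*I*q^3 + 9*q^2 + 3*I*q^2 - 10*q + 3*I*q - 10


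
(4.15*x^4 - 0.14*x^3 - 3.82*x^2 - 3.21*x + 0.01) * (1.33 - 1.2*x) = -4.98*x^5 + 5.6875*x^4 + 4.3978*x^3 - 1.2286*x^2 - 4.2813*x + 0.0133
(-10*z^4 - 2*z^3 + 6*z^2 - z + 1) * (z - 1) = -10*z^5 + 8*z^4 + 8*z^3 - 7*z^2 + 2*z - 1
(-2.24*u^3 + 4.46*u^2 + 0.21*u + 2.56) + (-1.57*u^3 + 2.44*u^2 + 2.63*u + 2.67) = -3.81*u^3 + 6.9*u^2 + 2.84*u + 5.23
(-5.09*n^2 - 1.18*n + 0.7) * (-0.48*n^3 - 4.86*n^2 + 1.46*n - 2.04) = 2.4432*n^5 + 25.3038*n^4 - 2.0326*n^3 + 5.2588*n^2 + 3.4292*n - 1.428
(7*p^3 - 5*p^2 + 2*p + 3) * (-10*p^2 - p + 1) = -70*p^5 + 43*p^4 - 8*p^3 - 37*p^2 - p + 3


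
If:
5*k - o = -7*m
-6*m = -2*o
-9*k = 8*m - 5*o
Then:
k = 0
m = 0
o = 0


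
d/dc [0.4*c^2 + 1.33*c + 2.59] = 0.8*c + 1.33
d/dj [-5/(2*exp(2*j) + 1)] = 20*exp(2*j)/(2*exp(2*j) + 1)^2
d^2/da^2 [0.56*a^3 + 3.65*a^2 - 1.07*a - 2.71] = 3.36*a + 7.3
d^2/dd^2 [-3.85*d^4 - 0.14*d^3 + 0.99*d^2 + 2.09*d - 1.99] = -46.2*d^2 - 0.84*d + 1.98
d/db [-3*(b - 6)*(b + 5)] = 3 - 6*b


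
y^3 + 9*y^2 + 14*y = y*(y + 2)*(y + 7)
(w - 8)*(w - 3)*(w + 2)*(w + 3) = w^4 - 6*w^3 - 25*w^2 + 54*w + 144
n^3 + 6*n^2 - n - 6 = (n - 1)*(n + 1)*(n + 6)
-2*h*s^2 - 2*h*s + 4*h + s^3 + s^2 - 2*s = (-2*h + s)*(s - 1)*(s + 2)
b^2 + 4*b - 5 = (b - 1)*(b + 5)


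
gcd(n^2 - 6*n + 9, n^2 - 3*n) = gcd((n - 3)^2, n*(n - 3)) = n - 3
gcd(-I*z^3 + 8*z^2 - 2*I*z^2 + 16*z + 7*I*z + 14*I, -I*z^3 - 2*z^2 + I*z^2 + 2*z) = 1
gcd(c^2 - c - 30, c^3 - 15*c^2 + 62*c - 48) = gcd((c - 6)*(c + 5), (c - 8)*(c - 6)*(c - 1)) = c - 6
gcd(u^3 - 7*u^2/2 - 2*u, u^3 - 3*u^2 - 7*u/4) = u^2 + u/2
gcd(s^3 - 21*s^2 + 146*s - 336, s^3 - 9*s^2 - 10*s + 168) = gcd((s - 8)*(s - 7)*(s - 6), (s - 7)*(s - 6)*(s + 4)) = s^2 - 13*s + 42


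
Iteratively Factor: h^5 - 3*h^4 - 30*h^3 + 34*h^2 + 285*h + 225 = (h + 3)*(h^4 - 6*h^3 - 12*h^2 + 70*h + 75) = (h - 5)*(h + 3)*(h^3 - h^2 - 17*h - 15) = (h - 5)^2*(h + 3)*(h^2 + 4*h + 3) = (h - 5)^2*(h + 1)*(h + 3)*(h + 3)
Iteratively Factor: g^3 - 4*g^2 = (g)*(g^2 - 4*g) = g^2*(g - 4)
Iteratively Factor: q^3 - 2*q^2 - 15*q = (q)*(q^2 - 2*q - 15) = q*(q + 3)*(q - 5)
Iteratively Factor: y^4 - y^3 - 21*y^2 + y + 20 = (y - 1)*(y^3 - 21*y - 20) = (y - 1)*(y + 1)*(y^2 - y - 20) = (y - 1)*(y + 1)*(y + 4)*(y - 5)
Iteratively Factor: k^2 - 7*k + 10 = (k - 2)*(k - 5)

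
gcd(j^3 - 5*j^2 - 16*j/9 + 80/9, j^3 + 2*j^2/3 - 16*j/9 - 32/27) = j^2 - 16/9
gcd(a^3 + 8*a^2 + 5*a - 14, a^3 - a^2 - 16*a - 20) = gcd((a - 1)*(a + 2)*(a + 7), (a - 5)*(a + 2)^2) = a + 2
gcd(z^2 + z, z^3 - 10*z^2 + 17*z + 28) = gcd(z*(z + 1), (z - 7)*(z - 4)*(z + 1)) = z + 1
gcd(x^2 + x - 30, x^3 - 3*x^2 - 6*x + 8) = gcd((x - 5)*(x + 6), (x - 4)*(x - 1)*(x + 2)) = 1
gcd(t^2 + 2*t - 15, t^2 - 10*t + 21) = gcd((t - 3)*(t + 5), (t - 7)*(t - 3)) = t - 3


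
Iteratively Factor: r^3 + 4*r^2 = (r)*(r^2 + 4*r) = r^2*(r + 4)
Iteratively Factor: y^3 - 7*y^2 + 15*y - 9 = (y - 3)*(y^2 - 4*y + 3) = (y - 3)*(y - 1)*(y - 3)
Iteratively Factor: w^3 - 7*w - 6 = (w + 2)*(w^2 - 2*w - 3) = (w - 3)*(w + 2)*(w + 1)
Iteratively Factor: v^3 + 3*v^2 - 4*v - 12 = (v + 3)*(v^2 - 4) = (v - 2)*(v + 3)*(v + 2)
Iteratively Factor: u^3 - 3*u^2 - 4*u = (u - 4)*(u^2 + u) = (u - 4)*(u + 1)*(u)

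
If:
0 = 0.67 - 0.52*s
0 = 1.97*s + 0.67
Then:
No Solution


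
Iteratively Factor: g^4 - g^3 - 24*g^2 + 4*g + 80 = (g - 5)*(g^3 + 4*g^2 - 4*g - 16) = (g - 5)*(g - 2)*(g^2 + 6*g + 8) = (g - 5)*(g - 2)*(g + 2)*(g + 4)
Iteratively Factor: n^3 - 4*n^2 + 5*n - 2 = (n - 2)*(n^2 - 2*n + 1) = (n - 2)*(n - 1)*(n - 1)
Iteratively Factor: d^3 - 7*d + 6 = (d - 2)*(d^2 + 2*d - 3) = (d - 2)*(d - 1)*(d + 3)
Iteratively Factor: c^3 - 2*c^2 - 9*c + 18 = (c - 2)*(c^2 - 9) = (c - 2)*(c + 3)*(c - 3)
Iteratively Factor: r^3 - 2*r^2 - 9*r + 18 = (r - 2)*(r^2 - 9) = (r - 3)*(r - 2)*(r + 3)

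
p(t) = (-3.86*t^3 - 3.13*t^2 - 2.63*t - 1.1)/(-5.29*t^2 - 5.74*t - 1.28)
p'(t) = (10.58*t + 5.74)*(-3.86*t^3 - 3.13*t^2 - 2.63*t - 1.1)/(-5.29*t^2 - 5.74*t - 1.28)^2 + (-11.58*t^2 - 6.26*t - 2.63)/(-5.29*t^2 - 5.74*t - 1.28) = (20.4194*t^4 + 44.3128*t^3 + 18.8759*t^2 - 3.6252*t - 2.9476)/(27.9841*t^4 + 60.7292*t^3 + 46.49*t^2 + 14.6944*t + 1.6384)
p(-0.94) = -3.24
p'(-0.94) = -11.93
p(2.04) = 1.49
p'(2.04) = 0.65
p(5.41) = 3.84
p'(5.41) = 0.71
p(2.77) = 1.98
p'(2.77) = 0.68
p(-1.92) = -2.02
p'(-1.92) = 0.39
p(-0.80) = -13.28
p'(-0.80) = -422.97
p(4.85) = 3.44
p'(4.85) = 0.71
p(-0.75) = 14.99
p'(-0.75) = -756.66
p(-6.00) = -4.68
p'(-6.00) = 0.71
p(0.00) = 0.86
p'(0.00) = -1.80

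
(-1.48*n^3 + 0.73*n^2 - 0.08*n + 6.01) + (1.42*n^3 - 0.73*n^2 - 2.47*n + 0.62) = -0.0600000000000001*n^3 - 2.55*n + 6.63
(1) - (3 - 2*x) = 2*x - 2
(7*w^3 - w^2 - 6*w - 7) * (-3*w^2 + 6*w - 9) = -21*w^5 + 45*w^4 - 51*w^3 - 6*w^2 + 12*w + 63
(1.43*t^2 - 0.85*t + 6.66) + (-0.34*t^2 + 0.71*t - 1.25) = 1.09*t^2 - 0.14*t + 5.41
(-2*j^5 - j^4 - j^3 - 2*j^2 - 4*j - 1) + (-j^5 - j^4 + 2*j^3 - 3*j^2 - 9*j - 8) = -3*j^5 - 2*j^4 + j^3 - 5*j^2 - 13*j - 9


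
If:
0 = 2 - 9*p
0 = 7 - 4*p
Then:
No Solution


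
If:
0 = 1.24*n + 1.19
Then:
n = -0.96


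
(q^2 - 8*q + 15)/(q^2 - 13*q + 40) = (q - 3)/(q - 8)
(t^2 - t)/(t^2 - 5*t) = (t - 1)/(t - 5)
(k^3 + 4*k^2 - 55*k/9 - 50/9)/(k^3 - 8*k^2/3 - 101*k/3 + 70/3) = (9*k^2 - 9*k - 10)/(3*(3*k^2 - 23*k + 14))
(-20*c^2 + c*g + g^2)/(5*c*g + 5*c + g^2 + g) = (-4*c + g)/(g + 1)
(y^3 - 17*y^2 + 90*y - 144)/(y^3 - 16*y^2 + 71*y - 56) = (y^2 - 9*y + 18)/(y^2 - 8*y + 7)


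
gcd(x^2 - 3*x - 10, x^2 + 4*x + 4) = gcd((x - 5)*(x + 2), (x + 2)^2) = x + 2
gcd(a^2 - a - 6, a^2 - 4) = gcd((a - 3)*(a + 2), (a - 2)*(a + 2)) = a + 2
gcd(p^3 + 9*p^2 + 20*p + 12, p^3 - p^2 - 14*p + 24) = 1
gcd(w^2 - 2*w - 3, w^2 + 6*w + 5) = w + 1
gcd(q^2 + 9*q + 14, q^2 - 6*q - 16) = q + 2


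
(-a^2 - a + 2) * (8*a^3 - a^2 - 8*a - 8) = -8*a^5 - 7*a^4 + 25*a^3 + 14*a^2 - 8*a - 16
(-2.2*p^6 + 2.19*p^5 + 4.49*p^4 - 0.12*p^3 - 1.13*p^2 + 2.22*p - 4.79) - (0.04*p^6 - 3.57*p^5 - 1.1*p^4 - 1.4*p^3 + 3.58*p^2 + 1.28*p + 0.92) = -2.24*p^6 + 5.76*p^5 + 5.59*p^4 + 1.28*p^3 - 4.71*p^2 + 0.94*p - 5.71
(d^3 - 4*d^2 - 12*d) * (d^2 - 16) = d^5 - 4*d^4 - 28*d^3 + 64*d^2 + 192*d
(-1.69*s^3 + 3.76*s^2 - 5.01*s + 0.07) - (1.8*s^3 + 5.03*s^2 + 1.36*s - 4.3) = -3.49*s^3 - 1.27*s^2 - 6.37*s + 4.37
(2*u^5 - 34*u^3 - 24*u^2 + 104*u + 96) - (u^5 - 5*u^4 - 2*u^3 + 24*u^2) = u^5 + 5*u^4 - 32*u^3 - 48*u^2 + 104*u + 96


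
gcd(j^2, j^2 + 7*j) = j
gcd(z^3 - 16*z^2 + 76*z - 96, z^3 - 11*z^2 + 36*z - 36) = z^2 - 8*z + 12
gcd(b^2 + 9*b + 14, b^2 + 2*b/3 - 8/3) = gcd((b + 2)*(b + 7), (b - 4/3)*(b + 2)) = b + 2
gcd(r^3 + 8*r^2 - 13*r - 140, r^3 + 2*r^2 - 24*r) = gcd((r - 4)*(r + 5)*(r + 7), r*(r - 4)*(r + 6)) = r - 4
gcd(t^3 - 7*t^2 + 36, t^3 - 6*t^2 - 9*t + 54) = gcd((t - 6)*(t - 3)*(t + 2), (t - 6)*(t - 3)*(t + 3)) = t^2 - 9*t + 18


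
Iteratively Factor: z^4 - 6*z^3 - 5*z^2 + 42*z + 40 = (z + 1)*(z^3 - 7*z^2 + 2*z + 40) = (z + 1)*(z + 2)*(z^2 - 9*z + 20) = (z - 4)*(z + 1)*(z + 2)*(z - 5)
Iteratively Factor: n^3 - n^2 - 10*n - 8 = (n + 1)*(n^2 - 2*n - 8) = (n + 1)*(n + 2)*(n - 4)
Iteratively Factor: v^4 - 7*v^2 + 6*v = (v + 3)*(v^3 - 3*v^2 + 2*v) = (v - 2)*(v + 3)*(v^2 - v) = v*(v - 2)*(v + 3)*(v - 1)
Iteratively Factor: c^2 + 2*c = (c + 2)*(c)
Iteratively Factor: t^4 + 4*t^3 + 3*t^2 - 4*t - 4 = (t + 2)*(t^3 + 2*t^2 - t - 2) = (t - 1)*(t + 2)*(t^2 + 3*t + 2) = (t - 1)*(t + 2)^2*(t + 1)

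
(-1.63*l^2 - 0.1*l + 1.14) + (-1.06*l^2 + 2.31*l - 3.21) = -2.69*l^2 + 2.21*l - 2.07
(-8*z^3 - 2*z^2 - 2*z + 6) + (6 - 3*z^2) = -8*z^3 - 5*z^2 - 2*z + 12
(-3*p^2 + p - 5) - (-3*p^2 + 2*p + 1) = -p - 6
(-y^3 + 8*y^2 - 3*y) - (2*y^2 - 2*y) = -y^3 + 6*y^2 - y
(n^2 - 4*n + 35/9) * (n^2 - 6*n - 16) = n^4 - 10*n^3 + 107*n^2/9 + 122*n/3 - 560/9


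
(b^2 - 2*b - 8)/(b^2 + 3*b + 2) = (b - 4)/(b + 1)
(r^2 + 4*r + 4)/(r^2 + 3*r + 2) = (r + 2)/(r + 1)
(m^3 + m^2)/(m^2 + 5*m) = m*(m + 1)/(m + 5)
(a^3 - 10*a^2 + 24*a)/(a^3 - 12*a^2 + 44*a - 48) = a/(a - 2)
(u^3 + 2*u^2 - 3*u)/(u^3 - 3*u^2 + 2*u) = (u + 3)/(u - 2)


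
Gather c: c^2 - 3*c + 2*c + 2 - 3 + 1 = c^2 - c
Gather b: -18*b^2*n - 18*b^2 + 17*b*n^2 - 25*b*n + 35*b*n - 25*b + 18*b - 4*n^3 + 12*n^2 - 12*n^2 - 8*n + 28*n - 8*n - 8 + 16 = b^2*(-18*n - 18) + b*(17*n^2 + 10*n - 7) - 4*n^3 + 12*n + 8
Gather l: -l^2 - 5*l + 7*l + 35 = -l^2 + 2*l + 35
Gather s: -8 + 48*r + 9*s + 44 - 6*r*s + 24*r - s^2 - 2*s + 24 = 72*r - s^2 + s*(7 - 6*r) + 60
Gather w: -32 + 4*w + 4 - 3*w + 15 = w - 13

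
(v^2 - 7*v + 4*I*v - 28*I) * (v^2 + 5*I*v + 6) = v^4 - 7*v^3 + 9*I*v^3 - 14*v^2 - 63*I*v^2 + 98*v + 24*I*v - 168*I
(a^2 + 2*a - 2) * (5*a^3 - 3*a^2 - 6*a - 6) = 5*a^5 + 7*a^4 - 22*a^3 - 12*a^2 + 12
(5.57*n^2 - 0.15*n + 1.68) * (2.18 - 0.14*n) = -0.7798*n^3 + 12.1636*n^2 - 0.5622*n + 3.6624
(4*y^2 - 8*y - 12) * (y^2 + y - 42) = 4*y^4 - 4*y^3 - 188*y^2 + 324*y + 504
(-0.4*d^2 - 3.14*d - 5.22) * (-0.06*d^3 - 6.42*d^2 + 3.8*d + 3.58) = 0.024*d^5 + 2.7564*d^4 + 18.952*d^3 + 20.1484*d^2 - 31.0772*d - 18.6876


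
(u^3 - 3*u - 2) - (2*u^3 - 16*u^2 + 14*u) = -u^3 + 16*u^2 - 17*u - 2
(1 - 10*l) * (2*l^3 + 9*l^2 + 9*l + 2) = -20*l^4 - 88*l^3 - 81*l^2 - 11*l + 2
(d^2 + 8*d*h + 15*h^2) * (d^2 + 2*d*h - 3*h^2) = d^4 + 10*d^3*h + 28*d^2*h^2 + 6*d*h^3 - 45*h^4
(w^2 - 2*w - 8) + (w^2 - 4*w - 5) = 2*w^2 - 6*w - 13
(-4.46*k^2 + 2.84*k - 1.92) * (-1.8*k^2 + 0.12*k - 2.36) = 8.028*k^4 - 5.6472*k^3 + 14.3224*k^2 - 6.9328*k + 4.5312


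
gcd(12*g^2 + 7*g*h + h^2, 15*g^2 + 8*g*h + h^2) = 3*g + h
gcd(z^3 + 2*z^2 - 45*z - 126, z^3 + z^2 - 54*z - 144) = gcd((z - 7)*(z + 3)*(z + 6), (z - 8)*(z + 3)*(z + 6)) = z^2 + 9*z + 18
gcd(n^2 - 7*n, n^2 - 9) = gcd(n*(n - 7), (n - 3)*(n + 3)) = 1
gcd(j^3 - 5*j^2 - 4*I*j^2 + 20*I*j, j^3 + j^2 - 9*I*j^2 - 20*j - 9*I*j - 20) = j - 4*I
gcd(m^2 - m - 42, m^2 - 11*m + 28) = m - 7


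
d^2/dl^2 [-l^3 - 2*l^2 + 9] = -6*l - 4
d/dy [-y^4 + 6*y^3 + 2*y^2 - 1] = 2*y*(-2*y^2 + 9*y + 2)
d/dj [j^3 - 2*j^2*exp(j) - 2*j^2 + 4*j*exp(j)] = -2*j^2*exp(j) + 3*j^2 - 4*j + 4*exp(j)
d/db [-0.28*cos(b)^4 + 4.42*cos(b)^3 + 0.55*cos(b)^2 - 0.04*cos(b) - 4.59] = (1.12*cos(b)^3 - 13.26*cos(b)^2 - 1.1*cos(b) + 0.04)*sin(b)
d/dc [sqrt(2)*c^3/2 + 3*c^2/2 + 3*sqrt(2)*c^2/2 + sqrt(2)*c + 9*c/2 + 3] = 3*sqrt(2)*c^2/2 + 3*c + 3*sqrt(2)*c + sqrt(2) + 9/2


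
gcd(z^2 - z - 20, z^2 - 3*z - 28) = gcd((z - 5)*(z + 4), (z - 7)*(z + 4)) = z + 4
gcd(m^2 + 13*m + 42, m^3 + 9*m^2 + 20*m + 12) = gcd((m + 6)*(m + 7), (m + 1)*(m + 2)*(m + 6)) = m + 6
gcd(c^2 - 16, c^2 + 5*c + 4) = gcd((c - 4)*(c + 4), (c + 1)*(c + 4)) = c + 4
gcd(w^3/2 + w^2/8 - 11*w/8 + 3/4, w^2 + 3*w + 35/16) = 1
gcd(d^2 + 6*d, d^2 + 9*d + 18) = d + 6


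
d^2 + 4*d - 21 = (d - 3)*(d + 7)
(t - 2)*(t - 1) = t^2 - 3*t + 2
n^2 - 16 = (n - 4)*(n + 4)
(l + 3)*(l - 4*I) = l^2 + 3*l - 4*I*l - 12*I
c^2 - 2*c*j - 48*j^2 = (c - 8*j)*(c + 6*j)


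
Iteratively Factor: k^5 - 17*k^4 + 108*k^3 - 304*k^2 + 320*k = (k - 4)*(k^4 - 13*k^3 + 56*k^2 - 80*k) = (k - 4)^2*(k^3 - 9*k^2 + 20*k) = (k - 4)^3*(k^2 - 5*k) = k*(k - 4)^3*(k - 5)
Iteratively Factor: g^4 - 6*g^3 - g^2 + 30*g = (g - 5)*(g^3 - g^2 - 6*g) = (g - 5)*(g + 2)*(g^2 - 3*g) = g*(g - 5)*(g + 2)*(g - 3)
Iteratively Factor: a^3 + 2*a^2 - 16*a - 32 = (a + 2)*(a^2 - 16) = (a + 2)*(a + 4)*(a - 4)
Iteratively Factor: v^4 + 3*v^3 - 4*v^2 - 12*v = (v - 2)*(v^3 + 5*v^2 + 6*v) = v*(v - 2)*(v^2 + 5*v + 6) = v*(v - 2)*(v + 2)*(v + 3)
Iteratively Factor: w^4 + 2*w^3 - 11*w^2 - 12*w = (w)*(w^3 + 2*w^2 - 11*w - 12) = w*(w + 1)*(w^2 + w - 12) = w*(w - 3)*(w + 1)*(w + 4)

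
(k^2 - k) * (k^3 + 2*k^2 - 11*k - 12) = k^5 + k^4 - 13*k^3 - k^2 + 12*k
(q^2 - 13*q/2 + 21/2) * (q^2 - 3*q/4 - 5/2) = q^4 - 29*q^3/4 + 103*q^2/8 + 67*q/8 - 105/4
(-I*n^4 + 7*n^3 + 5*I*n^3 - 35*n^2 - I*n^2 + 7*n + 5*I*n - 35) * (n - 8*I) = -I*n^5 - n^4 + 5*I*n^4 + 5*n^3 - 57*I*n^3 - n^2 + 285*I*n^2 + 5*n - 56*I*n + 280*I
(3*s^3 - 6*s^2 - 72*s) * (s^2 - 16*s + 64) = 3*s^5 - 54*s^4 + 216*s^3 + 768*s^2 - 4608*s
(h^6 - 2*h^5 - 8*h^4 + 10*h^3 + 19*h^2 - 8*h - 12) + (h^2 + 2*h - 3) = h^6 - 2*h^5 - 8*h^4 + 10*h^3 + 20*h^2 - 6*h - 15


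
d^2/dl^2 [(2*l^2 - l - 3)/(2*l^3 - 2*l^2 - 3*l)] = 2*(8*l^6 - 12*l^5 - 24*l^4 + 74*l^3 + 18*l^2 - 54*l - 27)/(l^3*(8*l^6 - 24*l^5 - 12*l^4 + 64*l^3 + 18*l^2 - 54*l - 27))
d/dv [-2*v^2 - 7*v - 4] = -4*v - 7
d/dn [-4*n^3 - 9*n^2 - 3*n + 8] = -12*n^2 - 18*n - 3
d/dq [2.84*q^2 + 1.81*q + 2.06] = 5.68*q + 1.81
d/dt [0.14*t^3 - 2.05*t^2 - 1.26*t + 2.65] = 0.42*t^2 - 4.1*t - 1.26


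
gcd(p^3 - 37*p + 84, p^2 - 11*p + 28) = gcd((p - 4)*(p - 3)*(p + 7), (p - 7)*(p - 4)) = p - 4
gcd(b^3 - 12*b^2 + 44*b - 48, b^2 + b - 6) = b - 2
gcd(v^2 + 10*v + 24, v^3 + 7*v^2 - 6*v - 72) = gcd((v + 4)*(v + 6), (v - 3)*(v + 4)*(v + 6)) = v^2 + 10*v + 24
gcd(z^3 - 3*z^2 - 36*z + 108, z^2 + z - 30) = z + 6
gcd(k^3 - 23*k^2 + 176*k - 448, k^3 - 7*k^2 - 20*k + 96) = k - 8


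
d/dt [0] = 0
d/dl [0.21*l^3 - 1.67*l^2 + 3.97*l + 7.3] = 0.63*l^2 - 3.34*l + 3.97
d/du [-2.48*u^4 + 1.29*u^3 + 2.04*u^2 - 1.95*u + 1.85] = -9.92*u^3 + 3.87*u^2 + 4.08*u - 1.95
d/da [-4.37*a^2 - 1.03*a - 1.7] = -8.74*a - 1.03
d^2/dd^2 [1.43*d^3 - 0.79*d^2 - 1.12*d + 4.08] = 8.58*d - 1.58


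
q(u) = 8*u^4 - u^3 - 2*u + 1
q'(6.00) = 6802.00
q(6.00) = 10141.00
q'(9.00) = 23083.00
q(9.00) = 51742.00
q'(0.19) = -1.89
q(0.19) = 0.62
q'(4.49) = 2834.12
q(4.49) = 3152.94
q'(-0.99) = -35.99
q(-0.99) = 11.64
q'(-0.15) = -2.18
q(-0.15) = 1.31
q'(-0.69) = -13.94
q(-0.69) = 4.52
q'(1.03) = 29.78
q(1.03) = 6.85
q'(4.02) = 2028.39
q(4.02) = 2017.26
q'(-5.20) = -4582.58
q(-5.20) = 6001.30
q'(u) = 32*u^3 - 3*u^2 - 2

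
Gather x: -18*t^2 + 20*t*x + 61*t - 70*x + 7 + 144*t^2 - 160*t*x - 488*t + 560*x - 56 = 126*t^2 - 427*t + x*(490 - 140*t) - 49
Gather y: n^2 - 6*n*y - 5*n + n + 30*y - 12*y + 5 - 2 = n^2 - 4*n + y*(18 - 6*n) + 3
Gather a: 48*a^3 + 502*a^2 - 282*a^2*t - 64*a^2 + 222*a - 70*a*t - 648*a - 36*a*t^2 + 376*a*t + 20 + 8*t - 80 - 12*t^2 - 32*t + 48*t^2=48*a^3 + a^2*(438 - 282*t) + a*(-36*t^2 + 306*t - 426) + 36*t^2 - 24*t - 60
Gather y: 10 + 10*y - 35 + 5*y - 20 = 15*y - 45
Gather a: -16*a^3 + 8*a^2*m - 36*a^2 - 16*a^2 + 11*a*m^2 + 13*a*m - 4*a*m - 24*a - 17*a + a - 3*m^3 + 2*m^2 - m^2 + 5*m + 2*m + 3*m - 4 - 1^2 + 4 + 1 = -16*a^3 + a^2*(8*m - 52) + a*(11*m^2 + 9*m - 40) - 3*m^3 + m^2 + 10*m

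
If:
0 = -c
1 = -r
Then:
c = 0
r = -1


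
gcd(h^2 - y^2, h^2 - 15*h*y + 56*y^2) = 1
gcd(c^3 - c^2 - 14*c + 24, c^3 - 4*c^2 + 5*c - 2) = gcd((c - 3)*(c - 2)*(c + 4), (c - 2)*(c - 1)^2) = c - 2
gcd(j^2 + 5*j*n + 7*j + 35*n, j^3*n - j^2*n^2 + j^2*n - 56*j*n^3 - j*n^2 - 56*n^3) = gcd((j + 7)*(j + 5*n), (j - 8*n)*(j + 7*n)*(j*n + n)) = 1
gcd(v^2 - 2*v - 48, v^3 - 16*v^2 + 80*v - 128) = v - 8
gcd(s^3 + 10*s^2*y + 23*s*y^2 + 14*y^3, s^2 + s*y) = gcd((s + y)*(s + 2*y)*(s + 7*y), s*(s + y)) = s + y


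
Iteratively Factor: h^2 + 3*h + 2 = (h + 2)*(h + 1)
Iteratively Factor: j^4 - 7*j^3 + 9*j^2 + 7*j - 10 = (j - 1)*(j^3 - 6*j^2 + 3*j + 10) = (j - 1)*(j + 1)*(j^2 - 7*j + 10) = (j - 5)*(j - 1)*(j + 1)*(j - 2)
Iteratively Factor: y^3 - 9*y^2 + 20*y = (y - 5)*(y^2 - 4*y) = (y - 5)*(y - 4)*(y)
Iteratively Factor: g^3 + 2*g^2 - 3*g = (g - 1)*(g^2 + 3*g) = (g - 1)*(g + 3)*(g)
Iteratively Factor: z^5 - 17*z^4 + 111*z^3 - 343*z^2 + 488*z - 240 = (z - 4)*(z^4 - 13*z^3 + 59*z^2 - 107*z + 60) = (z - 4)*(z - 1)*(z^3 - 12*z^2 + 47*z - 60) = (z - 4)*(z - 3)*(z - 1)*(z^2 - 9*z + 20) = (z - 4)^2*(z - 3)*(z - 1)*(z - 5)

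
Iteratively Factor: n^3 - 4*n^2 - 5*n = (n)*(n^2 - 4*n - 5) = n*(n + 1)*(n - 5)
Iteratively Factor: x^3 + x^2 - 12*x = (x - 3)*(x^2 + 4*x) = (x - 3)*(x + 4)*(x)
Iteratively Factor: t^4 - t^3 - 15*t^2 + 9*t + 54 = (t - 3)*(t^3 + 2*t^2 - 9*t - 18) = (t - 3)*(t + 3)*(t^2 - t - 6) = (t - 3)^2*(t + 3)*(t + 2)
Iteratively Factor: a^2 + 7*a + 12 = (a + 4)*(a + 3)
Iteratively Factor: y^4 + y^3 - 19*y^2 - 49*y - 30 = (y + 3)*(y^3 - 2*y^2 - 13*y - 10) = (y + 2)*(y + 3)*(y^2 - 4*y - 5) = (y - 5)*(y + 2)*(y + 3)*(y + 1)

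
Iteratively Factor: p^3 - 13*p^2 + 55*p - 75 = (p - 5)*(p^2 - 8*p + 15) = (p - 5)*(p - 3)*(p - 5)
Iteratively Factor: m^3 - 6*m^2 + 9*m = (m - 3)*(m^2 - 3*m) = m*(m - 3)*(m - 3)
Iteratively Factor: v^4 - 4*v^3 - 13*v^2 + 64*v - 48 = (v - 3)*(v^3 - v^2 - 16*v + 16) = (v - 3)*(v - 1)*(v^2 - 16) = (v - 4)*(v - 3)*(v - 1)*(v + 4)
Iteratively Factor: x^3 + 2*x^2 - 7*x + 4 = (x - 1)*(x^2 + 3*x - 4) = (x - 1)*(x + 4)*(x - 1)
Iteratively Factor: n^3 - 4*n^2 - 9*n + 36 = (n + 3)*(n^2 - 7*n + 12) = (n - 4)*(n + 3)*(n - 3)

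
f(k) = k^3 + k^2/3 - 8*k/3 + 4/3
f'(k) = 3*k^2 + 2*k/3 - 8/3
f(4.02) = 60.96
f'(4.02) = 48.49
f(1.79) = 3.36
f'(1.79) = 8.14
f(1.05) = 0.06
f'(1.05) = 1.34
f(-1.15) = 3.32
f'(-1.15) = 0.53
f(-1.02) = 3.34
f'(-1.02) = -0.23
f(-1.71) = 1.87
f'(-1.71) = 4.97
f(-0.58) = 2.80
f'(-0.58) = -2.04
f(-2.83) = -11.12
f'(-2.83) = 19.47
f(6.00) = 213.33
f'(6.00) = 109.33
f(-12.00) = -1646.67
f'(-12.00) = 421.33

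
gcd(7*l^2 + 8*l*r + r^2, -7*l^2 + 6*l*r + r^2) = 7*l + r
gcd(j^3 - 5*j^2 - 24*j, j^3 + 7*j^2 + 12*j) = j^2 + 3*j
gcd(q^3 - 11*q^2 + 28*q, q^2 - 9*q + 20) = q - 4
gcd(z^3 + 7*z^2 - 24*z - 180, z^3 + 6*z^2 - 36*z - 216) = z^2 + 12*z + 36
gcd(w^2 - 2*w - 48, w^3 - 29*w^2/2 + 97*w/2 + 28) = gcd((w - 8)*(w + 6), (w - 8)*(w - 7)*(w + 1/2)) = w - 8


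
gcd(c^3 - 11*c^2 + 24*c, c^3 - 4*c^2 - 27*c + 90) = c - 3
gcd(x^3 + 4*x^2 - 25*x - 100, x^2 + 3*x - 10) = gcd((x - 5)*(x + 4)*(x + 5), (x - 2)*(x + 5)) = x + 5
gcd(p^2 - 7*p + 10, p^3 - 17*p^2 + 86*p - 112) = p - 2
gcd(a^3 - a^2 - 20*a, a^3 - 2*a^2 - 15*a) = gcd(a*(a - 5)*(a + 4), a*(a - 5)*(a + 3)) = a^2 - 5*a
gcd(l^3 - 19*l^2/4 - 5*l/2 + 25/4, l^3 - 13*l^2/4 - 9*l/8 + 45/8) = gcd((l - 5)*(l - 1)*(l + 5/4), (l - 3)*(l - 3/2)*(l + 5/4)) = l + 5/4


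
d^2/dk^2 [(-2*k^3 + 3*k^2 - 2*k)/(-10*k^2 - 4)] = 6*(5*k^3 + 15*k^2 - 6*k - 2)/(125*k^6 + 150*k^4 + 60*k^2 + 8)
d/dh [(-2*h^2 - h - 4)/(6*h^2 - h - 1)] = (8*h^2 + 52*h - 3)/(36*h^4 - 12*h^3 - 11*h^2 + 2*h + 1)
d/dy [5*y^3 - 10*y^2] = 5*y*(3*y - 4)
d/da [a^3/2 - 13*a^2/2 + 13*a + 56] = 3*a^2/2 - 13*a + 13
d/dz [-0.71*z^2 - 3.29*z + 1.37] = -1.42*z - 3.29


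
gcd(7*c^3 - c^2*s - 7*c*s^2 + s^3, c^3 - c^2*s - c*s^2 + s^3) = -c^2 + s^2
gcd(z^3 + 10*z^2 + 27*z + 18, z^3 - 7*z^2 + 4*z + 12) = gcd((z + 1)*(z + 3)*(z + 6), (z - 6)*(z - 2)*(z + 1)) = z + 1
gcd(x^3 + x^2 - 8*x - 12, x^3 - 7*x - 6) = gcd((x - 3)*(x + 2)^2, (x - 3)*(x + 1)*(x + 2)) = x^2 - x - 6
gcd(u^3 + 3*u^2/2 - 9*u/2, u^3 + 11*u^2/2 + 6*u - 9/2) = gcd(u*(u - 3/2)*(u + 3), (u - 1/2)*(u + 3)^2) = u + 3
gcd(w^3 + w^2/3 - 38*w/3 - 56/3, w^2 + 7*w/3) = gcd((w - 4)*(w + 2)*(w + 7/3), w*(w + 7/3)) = w + 7/3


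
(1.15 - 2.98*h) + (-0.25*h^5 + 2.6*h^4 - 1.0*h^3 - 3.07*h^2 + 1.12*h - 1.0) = -0.25*h^5 + 2.6*h^4 - 1.0*h^3 - 3.07*h^2 - 1.86*h + 0.15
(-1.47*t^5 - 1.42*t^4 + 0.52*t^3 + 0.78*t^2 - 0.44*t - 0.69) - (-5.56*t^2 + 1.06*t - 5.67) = -1.47*t^5 - 1.42*t^4 + 0.52*t^3 + 6.34*t^2 - 1.5*t + 4.98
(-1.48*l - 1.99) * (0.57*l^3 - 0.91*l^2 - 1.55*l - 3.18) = -0.8436*l^4 + 0.2125*l^3 + 4.1049*l^2 + 7.7909*l + 6.3282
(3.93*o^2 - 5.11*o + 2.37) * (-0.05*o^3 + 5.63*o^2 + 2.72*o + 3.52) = -0.1965*o^5 + 22.3814*o^4 - 18.1982*o^3 + 13.2775*o^2 - 11.5408*o + 8.3424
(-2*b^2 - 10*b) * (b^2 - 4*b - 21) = -2*b^4 - 2*b^3 + 82*b^2 + 210*b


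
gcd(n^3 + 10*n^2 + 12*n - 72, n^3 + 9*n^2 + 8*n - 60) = n^2 + 4*n - 12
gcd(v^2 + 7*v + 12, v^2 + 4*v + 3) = v + 3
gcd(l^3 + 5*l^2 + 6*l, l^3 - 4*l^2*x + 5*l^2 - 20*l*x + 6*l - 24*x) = l^2 + 5*l + 6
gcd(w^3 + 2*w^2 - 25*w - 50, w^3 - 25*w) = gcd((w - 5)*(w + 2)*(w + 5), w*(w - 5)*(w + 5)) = w^2 - 25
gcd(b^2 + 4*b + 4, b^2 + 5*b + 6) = b + 2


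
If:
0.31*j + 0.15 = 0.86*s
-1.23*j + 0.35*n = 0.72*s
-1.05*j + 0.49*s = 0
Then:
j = 0.10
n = 0.78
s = 0.21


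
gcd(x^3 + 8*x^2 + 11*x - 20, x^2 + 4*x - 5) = x^2 + 4*x - 5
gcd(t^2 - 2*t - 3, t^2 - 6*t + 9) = t - 3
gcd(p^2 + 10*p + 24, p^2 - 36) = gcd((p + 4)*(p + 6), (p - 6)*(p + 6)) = p + 6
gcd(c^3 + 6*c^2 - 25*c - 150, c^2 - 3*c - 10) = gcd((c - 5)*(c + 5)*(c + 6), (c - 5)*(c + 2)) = c - 5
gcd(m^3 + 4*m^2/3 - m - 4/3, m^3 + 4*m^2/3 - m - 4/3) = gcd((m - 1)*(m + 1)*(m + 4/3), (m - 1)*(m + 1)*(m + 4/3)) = m^3 + 4*m^2/3 - m - 4/3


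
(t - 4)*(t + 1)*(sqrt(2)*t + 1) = sqrt(2)*t^3 - 3*sqrt(2)*t^2 + t^2 - 4*sqrt(2)*t - 3*t - 4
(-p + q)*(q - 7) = -p*q + 7*p + q^2 - 7*q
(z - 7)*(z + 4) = z^2 - 3*z - 28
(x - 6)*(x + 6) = x^2 - 36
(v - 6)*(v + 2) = v^2 - 4*v - 12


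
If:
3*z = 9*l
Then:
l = z/3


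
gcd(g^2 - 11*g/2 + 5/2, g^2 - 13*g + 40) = g - 5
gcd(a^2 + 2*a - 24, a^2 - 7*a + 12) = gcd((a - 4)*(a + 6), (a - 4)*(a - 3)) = a - 4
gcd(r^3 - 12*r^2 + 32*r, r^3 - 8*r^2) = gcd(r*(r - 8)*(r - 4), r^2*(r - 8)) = r^2 - 8*r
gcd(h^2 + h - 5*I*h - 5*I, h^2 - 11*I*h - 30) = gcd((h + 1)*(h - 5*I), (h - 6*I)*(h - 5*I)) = h - 5*I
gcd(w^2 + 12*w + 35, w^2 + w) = 1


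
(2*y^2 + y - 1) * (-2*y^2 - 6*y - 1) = -4*y^4 - 14*y^3 - 6*y^2 + 5*y + 1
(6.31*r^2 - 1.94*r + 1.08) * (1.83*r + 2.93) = 11.5473*r^3 + 14.9381*r^2 - 3.7078*r + 3.1644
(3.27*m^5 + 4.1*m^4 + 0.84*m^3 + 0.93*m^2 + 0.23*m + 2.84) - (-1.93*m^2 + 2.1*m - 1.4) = 3.27*m^5 + 4.1*m^4 + 0.84*m^3 + 2.86*m^2 - 1.87*m + 4.24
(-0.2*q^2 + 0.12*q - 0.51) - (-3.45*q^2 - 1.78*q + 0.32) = 3.25*q^2 + 1.9*q - 0.83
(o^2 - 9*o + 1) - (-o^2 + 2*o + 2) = 2*o^2 - 11*o - 1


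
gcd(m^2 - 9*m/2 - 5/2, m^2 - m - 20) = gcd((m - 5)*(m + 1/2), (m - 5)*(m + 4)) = m - 5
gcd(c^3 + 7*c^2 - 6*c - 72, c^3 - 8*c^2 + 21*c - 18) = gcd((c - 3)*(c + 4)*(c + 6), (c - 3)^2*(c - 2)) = c - 3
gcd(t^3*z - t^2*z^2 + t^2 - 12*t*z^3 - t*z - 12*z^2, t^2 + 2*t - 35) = 1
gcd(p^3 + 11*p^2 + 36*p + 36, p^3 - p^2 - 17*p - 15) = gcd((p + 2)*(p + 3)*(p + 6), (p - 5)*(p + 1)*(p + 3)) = p + 3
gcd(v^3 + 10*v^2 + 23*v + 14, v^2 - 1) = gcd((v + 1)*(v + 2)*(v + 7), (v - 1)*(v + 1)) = v + 1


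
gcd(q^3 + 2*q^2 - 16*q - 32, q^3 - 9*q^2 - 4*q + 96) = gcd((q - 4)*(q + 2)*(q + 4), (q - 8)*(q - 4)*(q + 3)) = q - 4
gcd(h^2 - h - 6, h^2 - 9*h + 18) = h - 3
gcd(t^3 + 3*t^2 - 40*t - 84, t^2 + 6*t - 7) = t + 7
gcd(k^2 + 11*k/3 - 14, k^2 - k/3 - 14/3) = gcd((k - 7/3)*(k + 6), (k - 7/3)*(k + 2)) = k - 7/3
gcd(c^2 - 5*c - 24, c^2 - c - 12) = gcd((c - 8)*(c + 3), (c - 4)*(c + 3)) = c + 3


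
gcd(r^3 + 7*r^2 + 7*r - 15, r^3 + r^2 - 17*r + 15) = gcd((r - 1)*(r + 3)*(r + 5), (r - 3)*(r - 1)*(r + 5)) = r^2 + 4*r - 5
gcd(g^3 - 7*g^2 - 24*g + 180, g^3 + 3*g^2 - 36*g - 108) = g - 6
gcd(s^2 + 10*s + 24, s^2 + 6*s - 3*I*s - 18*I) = s + 6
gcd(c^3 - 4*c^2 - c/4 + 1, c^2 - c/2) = c - 1/2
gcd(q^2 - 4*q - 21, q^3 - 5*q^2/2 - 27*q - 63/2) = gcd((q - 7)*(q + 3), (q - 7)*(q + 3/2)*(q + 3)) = q^2 - 4*q - 21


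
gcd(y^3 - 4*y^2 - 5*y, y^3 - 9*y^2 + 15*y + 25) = y^2 - 4*y - 5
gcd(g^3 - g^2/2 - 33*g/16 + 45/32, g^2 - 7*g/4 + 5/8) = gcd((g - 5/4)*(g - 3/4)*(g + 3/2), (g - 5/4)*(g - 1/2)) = g - 5/4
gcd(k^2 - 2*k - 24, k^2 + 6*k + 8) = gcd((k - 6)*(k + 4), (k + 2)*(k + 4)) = k + 4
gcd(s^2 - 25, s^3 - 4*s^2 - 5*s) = s - 5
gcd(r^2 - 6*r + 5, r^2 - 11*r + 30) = r - 5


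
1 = 1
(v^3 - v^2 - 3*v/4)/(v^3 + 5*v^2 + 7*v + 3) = v*(4*v^2 - 4*v - 3)/(4*(v^3 + 5*v^2 + 7*v + 3))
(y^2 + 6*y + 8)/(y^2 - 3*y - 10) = (y + 4)/(y - 5)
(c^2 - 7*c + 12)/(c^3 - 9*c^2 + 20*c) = (c - 3)/(c*(c - 5))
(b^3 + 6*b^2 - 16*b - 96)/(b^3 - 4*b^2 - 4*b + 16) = (b^2 + 10*b + 24)/(b^2 - 4)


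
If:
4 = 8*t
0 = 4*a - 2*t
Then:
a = 1/4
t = 1/2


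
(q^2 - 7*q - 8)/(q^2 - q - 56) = (q + 1)/(q + 7)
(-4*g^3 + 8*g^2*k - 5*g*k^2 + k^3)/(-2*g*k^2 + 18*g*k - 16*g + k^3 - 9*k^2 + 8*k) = (2*g^2 - 3*g*k + k^2)/(k^2 - 9*k + 8)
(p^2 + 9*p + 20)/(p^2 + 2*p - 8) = (p + 5)/(p - 2)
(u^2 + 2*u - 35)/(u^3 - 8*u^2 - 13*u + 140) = (u + 7)/(u^2 - 3*u - 28)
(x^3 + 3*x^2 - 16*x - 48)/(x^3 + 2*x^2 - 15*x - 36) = (x + 4)/(x + 3)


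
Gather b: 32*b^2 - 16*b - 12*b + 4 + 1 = 32*b^2 - 28*b + 5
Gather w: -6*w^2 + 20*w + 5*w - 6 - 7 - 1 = -6*w^2 + 25*w - 14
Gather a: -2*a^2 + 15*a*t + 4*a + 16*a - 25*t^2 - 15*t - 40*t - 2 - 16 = -2*a^2 + a*(15*t + 20) - 25*t^2 - 55*t - 18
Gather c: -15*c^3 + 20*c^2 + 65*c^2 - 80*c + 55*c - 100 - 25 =-15*c^3 + 85*c^2 - 25*c - 125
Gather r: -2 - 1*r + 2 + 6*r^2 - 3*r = 6*r^2 - 4*r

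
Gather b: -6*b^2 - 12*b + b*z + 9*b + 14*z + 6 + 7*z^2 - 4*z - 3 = -6*b^2 + b*(z - 3) + 7*z^2 + 10*z + 3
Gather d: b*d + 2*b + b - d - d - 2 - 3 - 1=3*b + d*(b - 2) - 6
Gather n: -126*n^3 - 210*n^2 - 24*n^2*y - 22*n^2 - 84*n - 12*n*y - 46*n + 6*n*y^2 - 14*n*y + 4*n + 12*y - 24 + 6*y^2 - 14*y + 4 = -126*n^3 + n^2*(-24*y - 232) + n*(6*y^2 - 26*y - 126) + 6*y^2 - 2*y - 20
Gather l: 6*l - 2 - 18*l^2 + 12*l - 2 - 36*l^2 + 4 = -54*l^2 + 18*l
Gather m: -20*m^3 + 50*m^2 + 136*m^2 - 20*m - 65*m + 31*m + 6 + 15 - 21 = -20*m^3 + 186*m^2 - 54*m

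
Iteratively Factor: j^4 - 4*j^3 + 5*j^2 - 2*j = (j - 1)*(j^3 - 3*j^2 + 2*j) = j*(j - 1)*(j^2 - 3*j + 2) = j*(j - 1)^2*(j - 2)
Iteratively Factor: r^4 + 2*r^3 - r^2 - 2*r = (r + 2)*(r^3 - r) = (r - 1)*(r + 2)*(r^2 + r) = (r - 1)*(r + 1)*(r + 2)*(r)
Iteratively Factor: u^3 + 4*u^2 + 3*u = (u + 1)*(u^2 + 3*u) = u*(u + 1)*(u + 3)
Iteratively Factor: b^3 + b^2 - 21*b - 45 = (b - 5)*(b^2 + 6*b + 9) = (b - 5)*(b + 3)*(b + 3)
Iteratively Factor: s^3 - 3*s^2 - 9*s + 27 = (s - 3)*(s^2 - 9) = (s - 3)*(s + 3)*(s - 3)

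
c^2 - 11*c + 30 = (c - 6)*(c - 5)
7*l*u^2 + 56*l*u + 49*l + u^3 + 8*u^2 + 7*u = (7*l + u)*(u + 1)*(u + 7)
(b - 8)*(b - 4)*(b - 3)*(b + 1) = b^4 - 14*b^3 + 53*b^2 - 28*b - 96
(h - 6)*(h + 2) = h^2 - 4*h - 12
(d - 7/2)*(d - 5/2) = d^2 - 6*d + 35/4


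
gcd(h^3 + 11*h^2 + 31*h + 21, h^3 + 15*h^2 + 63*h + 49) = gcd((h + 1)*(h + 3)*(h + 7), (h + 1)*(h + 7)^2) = h^2 + 8*h + 7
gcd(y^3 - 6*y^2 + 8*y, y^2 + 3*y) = y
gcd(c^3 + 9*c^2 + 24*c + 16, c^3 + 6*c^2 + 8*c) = c + 4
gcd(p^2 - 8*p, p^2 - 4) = 1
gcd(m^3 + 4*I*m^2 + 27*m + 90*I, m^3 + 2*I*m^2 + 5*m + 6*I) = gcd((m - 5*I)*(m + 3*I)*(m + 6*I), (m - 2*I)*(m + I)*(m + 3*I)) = m + 3*I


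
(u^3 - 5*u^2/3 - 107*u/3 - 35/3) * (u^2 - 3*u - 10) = u^5 - 14*u^4/3 - 122*u^3/3 + 112*u^2 + 1175*u/3 + 350/3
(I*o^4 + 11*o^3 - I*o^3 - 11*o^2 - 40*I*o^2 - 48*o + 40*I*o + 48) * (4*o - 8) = 4*I*o^5 + 44*o^4 - 12*I*o^4 - 132*o^3 - 152*I*o^3 - 104*o^2 + 480*I*o^2 + 576*o - 320*I*o - 384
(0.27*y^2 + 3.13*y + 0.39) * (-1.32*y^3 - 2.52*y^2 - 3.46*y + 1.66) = -0.3564*y^5 - 4.812*y^4 - 9.3366*y^3 - 11.3644*y^2 + 3.8464*y + 0.6474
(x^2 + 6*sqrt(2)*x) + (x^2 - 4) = 2*x^2 + 6*sqrt(2)*x - 4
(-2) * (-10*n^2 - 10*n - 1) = 20*n^2 + 20*n + 2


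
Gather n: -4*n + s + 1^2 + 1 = -4*n + s + 2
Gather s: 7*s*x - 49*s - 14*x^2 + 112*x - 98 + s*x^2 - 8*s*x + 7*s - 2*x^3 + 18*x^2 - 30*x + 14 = s*(x^2 - x - 42) - 2*x^3 + 4*x^2 + 82*x - 84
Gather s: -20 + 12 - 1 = -9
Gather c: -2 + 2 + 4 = 4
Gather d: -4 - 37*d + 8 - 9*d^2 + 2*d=-9*d^2 - 35*d + 4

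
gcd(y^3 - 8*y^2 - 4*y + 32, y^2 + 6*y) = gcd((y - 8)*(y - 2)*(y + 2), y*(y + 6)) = 1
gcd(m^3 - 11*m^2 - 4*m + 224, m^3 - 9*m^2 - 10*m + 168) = m^2 - 3*m - 28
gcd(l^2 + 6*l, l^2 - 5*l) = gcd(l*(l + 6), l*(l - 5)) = l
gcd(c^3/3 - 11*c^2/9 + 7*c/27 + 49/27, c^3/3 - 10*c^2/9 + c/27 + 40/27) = c + 1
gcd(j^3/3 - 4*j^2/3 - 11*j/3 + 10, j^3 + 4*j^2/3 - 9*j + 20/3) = 1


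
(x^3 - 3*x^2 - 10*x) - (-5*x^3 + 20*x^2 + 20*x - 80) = 6*x^3 - 23*x^2 - 30*x + 80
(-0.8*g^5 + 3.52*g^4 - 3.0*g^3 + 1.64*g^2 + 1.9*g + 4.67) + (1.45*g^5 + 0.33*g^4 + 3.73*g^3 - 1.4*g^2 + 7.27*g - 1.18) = 0.65*g^5 + 3.85*g^4 + 0.73*g^3 + 0.24*g^2 + 9.17*g + 3.49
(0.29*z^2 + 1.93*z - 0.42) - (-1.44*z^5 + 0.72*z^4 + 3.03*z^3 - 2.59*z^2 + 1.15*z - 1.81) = 1.44*z^5 - 0.72*z^4 - 3.03*z^3 + 2.88*z^2 + 0.78*z + 1.39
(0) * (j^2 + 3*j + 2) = 0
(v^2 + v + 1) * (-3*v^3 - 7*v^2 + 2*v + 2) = -3*v^5 - 10*v^4 - 8*v^3 - 3*v^2 + 4*v + 2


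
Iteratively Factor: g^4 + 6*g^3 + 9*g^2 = (g + 3)*(g^3 + 3*g^2) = g*(g + 3)*(g^2 + 3*g) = g^2*(g + 3)*(g + 3)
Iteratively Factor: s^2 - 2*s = (s - 2)*(s)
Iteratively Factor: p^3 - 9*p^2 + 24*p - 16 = (p - 4)*(p^2 - 5*p + 4) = (p - 4)^2*(p - 1)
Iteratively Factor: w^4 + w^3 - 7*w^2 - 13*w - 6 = (w + 1)*(w^3 - 7*w - 6) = (w - 3)*(w + 1)*(w^2 + 3*w + 2) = (w - 3)*(w + 1)^2*(w + 2)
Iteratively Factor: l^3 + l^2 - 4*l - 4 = (l + 1)*(l^2 - 4) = (l - 2)*(l + 1)*(l + 2)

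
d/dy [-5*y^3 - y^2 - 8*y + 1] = -15*y^2 - 2*y - 8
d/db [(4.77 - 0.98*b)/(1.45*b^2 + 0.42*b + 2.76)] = (1.421*b^2 - 13.833*b - 4.7082)/(2.1025*b^4 + 1.218*b^3 + 8.1804*b^2 + 2.3184*b + 7.6176)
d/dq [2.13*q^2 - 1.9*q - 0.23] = 4.26*q - 1.9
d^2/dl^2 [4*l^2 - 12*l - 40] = 8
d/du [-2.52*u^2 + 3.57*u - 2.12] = 3.57 - 5.04*u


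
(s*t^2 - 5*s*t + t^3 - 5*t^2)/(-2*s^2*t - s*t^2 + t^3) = (5 - t)/(2*s - t)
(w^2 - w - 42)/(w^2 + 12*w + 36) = (w - 7)/(w + 6)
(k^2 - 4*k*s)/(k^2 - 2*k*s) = (k - 4*s)/(k - 2*s)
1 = 1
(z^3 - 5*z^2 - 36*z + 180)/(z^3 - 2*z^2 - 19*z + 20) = (z^2 - 36)/(z^2 + 3*z - 4)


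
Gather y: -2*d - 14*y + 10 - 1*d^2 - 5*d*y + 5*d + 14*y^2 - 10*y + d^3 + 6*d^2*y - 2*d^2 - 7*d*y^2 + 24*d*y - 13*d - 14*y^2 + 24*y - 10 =d^3 - 3*d^2 - 7*d*y^2 - 10*d + y*(6*d^2 + 19*d)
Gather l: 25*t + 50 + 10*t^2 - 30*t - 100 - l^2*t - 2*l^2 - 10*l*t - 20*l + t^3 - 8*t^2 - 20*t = l^2*(-t - 2) + l*(-10*t - 20) + t^3 + 2*t^2 - 25*t - 50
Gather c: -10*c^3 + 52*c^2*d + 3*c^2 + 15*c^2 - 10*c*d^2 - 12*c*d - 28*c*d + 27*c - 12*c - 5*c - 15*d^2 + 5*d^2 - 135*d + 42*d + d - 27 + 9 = -10*c^3 + c^2*(52*d + 18) + c*(-10*d^2 - 40*d + 10) - 10*d^2 - 92*d - 18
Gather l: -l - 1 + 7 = 6 - l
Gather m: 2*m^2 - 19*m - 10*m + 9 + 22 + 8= 2*m^2 - 29*m + 39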